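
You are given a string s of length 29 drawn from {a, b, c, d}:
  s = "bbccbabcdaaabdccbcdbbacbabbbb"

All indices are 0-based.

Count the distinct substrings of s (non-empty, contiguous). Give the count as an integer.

sorted suffixes:
  #0 SA[0]=9  'aaabdccbcdbbacbabbbb'
  #1 SA[1]=10  'aabdccbcdbbacbabbbb'
  #2 SA[2]=24  'abbbb'
  #3 SA[3]=5  'abcdaaabdccbcdbbacbabbbb'
  #4 SA[4]=11  'abdccbcdbbacbabbbb'
  #5 SA[5]=21  'acbabbbb'
  #6 SA[6]=28  'b'
  #7 SA[7]=23  'babbbb'
  #8 SA[8]=4  'babcdaaabdccbcdbbacbabbbb'
  #9 SA[9]=20  'bacbabbbb'
  #10 SA[10]=27  'bb'
  #11 SA[11]=19  'bbacbabbbb'
  #12 SA[12]=26  'bbb'
  #13 SA[13]=25  'bbbb'
  #14 SA[14]=0  'bbccbabcdaaabdccbcdbbacbabbbb'
  #15 SA[15]=1  'bccbabcdaaabdccbcdbbacbabbbb'
  #16 SA[16]=6  'bcdaaabdccbcdbbacbabbbb'
  #17 SA[17]=16  'bcdbbacbabbbb'
  #18 SA[18]=12  'bdccbcdbbacbabbbb'
  #19 SA[19]=22  'cbabbbb'
  #20 SA[20]=3  'cbabcdaaabdccbcdbbacbabbbb'
  #21 SA[21]=15  'cbcdbbacbabbbb'
  #22 SA[22]=2  'ccbabcdaaabdccbcdbbacbabbbb'
  #23 SA[23]=14  'ccbcdbbacbabbbb'
  #24 SA[24]=7  'cdaaabdccbcdbbacbabbbb'
  #25 SA[25]=17  'cdbbacbabbbb'
  #26 SA[26]=8  'daaabdccbcdbbacbabbbb'
  #27 SA[27]=18  'dbbacbabbbb'
  #28 SA[28]=13  'dccbcdbbacbabbbb'

SA = [9, 10, 24, 5, 11, 21, 28, 23, 4, 20, 27, 19, 26, 25, 0, 1, 6, 16, 12, 22, 3, 15, 2, 14, 7, 17, 8, 18, 13]
rank  pair      lcp
   1  s[9:],s[10:]  2  'aa'
   2  s[10:],s[24:]  1  'a'
   3  s[24:],s[5:]  2  'ab'
   4  s[5:],s[11:]  2  'ab'
   5  s[11:],s[21:]  1  'a'
   6  s[21:],s[28:]  0  ''
   7  s[28:],s[23:]  1  'b'
   8  s[23:],s[4:]  3  'bab'
   9  s[4:],s[20:]  2  'ba'
  10  s[20:],s[27:]  1  'b'
  11  s[27:],s[19:]  2  'bb'
  12  s[19:],s[26:]  2  'bb'
  13  s[26:],s[25:]  3  'bbb'
  14  s[25:],s[0:]  2  'bb'
  15  s[0:],s[1:]  1  'b'
  16  s[1:],s[6:]  2  'bc'
  17  s[6:],s[16:]  3  'bcd'
  18  s[16:],s[12:]  1  'b'
  19  s[12:],s[22:]  0  ''
  20  s[22:],s[3:]  4  'cbab'
  21  s[3:],s[15:]  2  'cb'
  22  s[15:],s[2:]  1  'c'
  23  s[2:],s[14:]  3  'ccb'
  24  s[14:],s[7:]  1  'c'
  25  s[7:],s[17:]  2  'cd'
  26  s[17:],s[8:]  0  ''
  27  s[8:],s[18:]  1  'd'
  28  s[18:],s[13:]  1  'd'

n(n+1)/2 = 29·30/2 = 435
Σ LCP = 0 + 2 + 1 + 2 + 2 + 1 + 0 + 1 + 3 + 2 + 1 + 2 + 2 + 3 + 2 + 1 + 2 + 3 + 1 + 0 + 4 + 2 + 1 + 3 + 1 + 2 + 0 + 1 + 1 = 46
distinct = 435 − 46 = 389

389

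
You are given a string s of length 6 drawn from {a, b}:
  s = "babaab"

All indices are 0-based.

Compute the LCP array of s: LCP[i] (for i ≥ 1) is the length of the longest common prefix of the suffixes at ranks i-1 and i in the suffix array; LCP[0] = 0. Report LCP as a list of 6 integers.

[0, 1, 2, 0, 1, 2]

rank→(start, suffix):
  0 → (3, 'aab')
  1 → (4, 'ab')
  2 → (1, 'abaab')
  3 → (5, 'b')
  4 → (2, 'baab')
  5 → (0, 'babaab')

SA = [3, 4, 1, 5, 2, 0]
i: (SA[i-1],SA[i]) lcp shared
  1: (3,4) 1 'a'
  2: (4,1) 2 'ab'
  3: (1,5) 0 ''
  4: (5,2) 1 'b'
  5: (2,0) 2 'ba'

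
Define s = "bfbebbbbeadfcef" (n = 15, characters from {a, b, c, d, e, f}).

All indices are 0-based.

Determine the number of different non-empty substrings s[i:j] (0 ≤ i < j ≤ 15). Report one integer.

107

rank | idx | suffix
   0 |   9 | adfcef
   1 |   4 | bbbbeadfcef
   2 |   5 | bbbeadfcef
   3 |   6 | bbeadfcef
   4 |   7 | beadfcef
   5 |   2 | bebbbbeadfcef
   6 |   0 | bfbebbbbeadfcef
   7 |  12 | cef
   8 |  10 | dfcef
   9 |   8 | eadfcef
  10 |   3 | ebbbbeadfcef
  11 |  13 | ef
  12 |  14 | f
  13 |   1 | fbebbbbeadfcef
  14 |  11 | fcef

SA = [9, 4, 5, 6, 7, 2, 0, 12, 10, 8, 3, 13, 14, 1, 11]
rank  pair      lcp
   1  s[9:],s[4:]  0  ''
   2  s[4:],s[5:]  3  'bbb'
   3  s[5:],s[6:]  2  'bb'
   4  s[6:],s[7:]  1  'b'
   5  s[7:],s[2:]  2  'be'
   6  s[2:],s[0:]  1  'b'
   7  s[0:],s[12:]  0  ''
   8  s[12:],s[10:]  0  ''
   9  s[10:],s[8:]  0  ''
  10  s[8:],s[3:]  1  'e'
  11  s[3:],s[13:]  1  'e'
  12  s[13:],s[14:]  0  ''
  13  s[14:],s[1:]  1  'f'
  14  s[1:],s[11:]  1  'f'

n(n+1)/2 = 15·16/2 = 120
Σ LCP = 0 + 0 + 3 + 2 + 1 + 2 + 1 + 0 + 0 + 0 + 1 + 1 + 0 + 1 + 1 = 13
distinct = 120 − 13 = 107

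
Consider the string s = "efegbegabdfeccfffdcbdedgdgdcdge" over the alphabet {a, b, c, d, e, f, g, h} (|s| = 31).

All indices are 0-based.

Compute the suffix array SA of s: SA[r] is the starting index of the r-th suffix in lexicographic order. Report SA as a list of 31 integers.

rank | idx | suffix
   0 |   7 | abdfeccfffdcbdedgdgdcdge
   1 |  19 | bdedgdgdcdge
   2 |   8 | bdfeccfffdcbdedgdgdcdge
   3 |   4 | begabdfeccfffdcbdedgdgdcdge
   4 |  18 | cbdedgdgdcdge
   5 |  12 | ccfffdcbdedgdgdcdge
   6 |  27 | cdge
   7 |  13 | cfffdcbdedgdgdcdge
   8 |  17 | dcbdedgdgdcdge
   9 |  26 | dcdge
  10 |  20 | dedgdgdcdge
  11 |   9 | dfeccfffdcbdedgdgdcdge
  12 |  24 | dgdcdge
  13 |  22 | dgdgdcdge
  14 |  28 | dge
  15 |  30 | e
  16 |  11 | eccfffdcbdedgdgdcdge
  17 |  21 | edgdgdcdge
  18 |   0 | efegbegabdfeccfffdcbdedgdgdcdge
  19 |   5 | egabdfeccfffdcbdedgdgdcdge
  20 |   2 | egbegabdfeccfffdcbdedgdgdcdge
  21 |  16 | fdcbdedgdgdcdge
  22 |  10 | feccfffdcbdedgdgdcdge
  23 |   1 | fegbegabdfeccfffdcbdedgdgdcdge
  24 |  15 | ffdcbdedgdgdcdge
  25 |  14 | fffdcbdedgdgdcdge
  26 |   6 | gabdfeccfffdcbdedgdgdcdge
  27 |   3 | gbegabdfeccfffdcbdedgdgdcdge
  28 |  25 | gdcdge
  29 |  23 | gdgdcdge
  30 |  29 | ge

[7, 19, 8, 4, 18, 12, 27, 13, 17, 26, 20, 9, 24, 22, 28, 30, 11, 21, 0, 5, 2, 16, 10, 1, 15, 14, 6, 3, 25, 23, 29]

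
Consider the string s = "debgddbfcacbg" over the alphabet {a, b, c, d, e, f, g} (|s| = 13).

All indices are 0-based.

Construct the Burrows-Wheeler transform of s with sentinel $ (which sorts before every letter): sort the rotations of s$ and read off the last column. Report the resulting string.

rank  rotation        last
    0  $debgddbfcacbg  g
    1  acbg$debgddbfc  c
    2  bfcacbg$debgdd  d
    3  bg$debgddbfcac  c
    4  bgddbfcacbg$de  e
    5  cacbg$debgddbf  f
    6  cbg$debgddbfca  a
    7  dbfcacbg$debgd  d
    8  ddbfcacbg$debg  g
    9  debgddbfcacbg$  $
   10  ebgddbfcacbg$d  d
   11  fcacbg$debgddb  b
   12  g$debgddbfcacb  b
   13  gddbfcacbg$deb  b

gcdcefadg$dbbb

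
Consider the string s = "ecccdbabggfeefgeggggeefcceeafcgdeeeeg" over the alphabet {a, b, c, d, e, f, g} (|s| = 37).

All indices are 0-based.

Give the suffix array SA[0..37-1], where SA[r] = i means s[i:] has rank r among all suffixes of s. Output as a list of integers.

sorted suffixes:
  #0 SA[0]=6  'abggfeefgeggggeefcceeafcgdeeeeg'
  #1 SA[1]=27  'afcgdeeeeg'
  #2 SA[2]=5  'babggfeefgeggggeefcceeafcgdeeeeg'
  #3 SA[3]=7  'bggfeefgeggggeefcceeafcgdeeeeg'
  #4 SA[4]=1  'cccdbabggfeefgeggggeefcceeafcgdeeeeg'
  #5 SA[5]=2  'ccdbabggfeefgeggggeefcceeafcgdeeeeg'
  #6 SA[6]=23  'cceeafcgdeeeeg'
  #7 SA[7]=3  'cdbabggfeefgeggggeefcceeafcgdeeeeg'
  #8 SA[8]=24  'ceeafcgdeeeeg'
  #9 SA[9]=29  'cgdeeeeg'
  #10 SA[10]=4  'dbabggfeefgeggggeefcceeafcgdeeeeg'
  #11 SA[11]=31  'deeeeg'
  #12 SA[12]=26  'eafcgdeeeeg'
  #13 SA[13]=0  'ecccdbabggfeefgeggggeefcceeafcgdeeeeg'
  #14 SA[14]=25  'eeafcgdeeeeg'
  #15 SA[15]=32  'eeeeg'
  #16 SA[16]=33  'eeeg'
  #17 SA[17]=20  'eefcceeafcgdeeeeg'
  #18 SA[18]=11  'eefgeggggeefcceeafcgdeeeeg'
  #19 SA[19]=34  'eeg'
  #20 SA[20]=21  'efcceeafcgdeeeeg'
  #21 SA[21]=12  'efgeggggeefcceeafcgdeeeeg'
  #22 SA[22]=35  'eg'
  #23 SA[23]=15  'eggggeefcceeafcgdeeeeg'
  #24 SA[24]=22  'fcceeafcgdeeeeg'
  #25 SA[25]=28  'fcgdeeeeg'
  #26 SA[26]=10  'feefgeggggeefcceeafcgdeeeeg'
  #27 SA[27]=13  'fgeggggeefcceeafcgdeeeeg'
  #28 SA[28]=36  'g'
  #29 SA[29]=30  'gdeeeeg'
  #30 SA[30]=19  'geefcceeafcgdeeeeg'
  #31 SA[31]=14  'geggggeefcceeafcgdeeeeg'
  #32 SA[32]=9  'gfeefgeggggeefcceeafcgdeeeeg'
  #33 SA[33]=18  'ggeefcceeafcgdeeeeg'
  #34 SA[34]=8  'ggfeefgeggggeefcceeafcgdeeeeg'
  #35 SA[35]=17  'gggeefcceeafcgdeeeeg'
  #36 SA[36]=16  'ggggeefcceeafcgdeeeeg'

[6, 27, 5, 7, 1, 2, 23, 3, 24, 29, 4, 31, 26, 0, 25, 32, 33, 20, 11, 34, 21, 12, 35, 15, 22, 28, 10, 13, 36, 30, 19, 14, 9, 18, 8, 17, 16]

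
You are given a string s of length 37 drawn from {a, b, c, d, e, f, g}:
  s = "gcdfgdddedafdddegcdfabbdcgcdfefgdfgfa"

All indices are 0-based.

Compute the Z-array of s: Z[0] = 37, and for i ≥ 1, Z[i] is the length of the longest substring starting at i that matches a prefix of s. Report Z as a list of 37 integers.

Z[0]=37
i=1: outside box; Z[1]=0
i=2: outside box; Z[2]=0
i=3: outside box; Z[3]=0
i=4: outside box; Z[4]=1 scan→box=[4,5)
i=5: outside box; Z[5]=0
i=6: outside box; Z[6]=0
i=7: outside box; Z[7]=0
i=8: outside box; Z[8]=0
i=9: outside box; Z[9]=0
i=10: outside box; Z[10]=0
i=11: outside box; Z[11]=0
i=12: outside box; Z[12]=0
i=13: outside box; Z[13]=0
i=14: outside box; Z[14]=0
i=15: outside box; Z[15]=0
i=16: outside box; Z[16]=4 scan→box=[16,20)
i=17: min(r-i=3, Z[1]=0)=0; Z[17]=0
i=18: min(r-i=2, Z[2]=0)=0; Z[18]=0
i=19: min(r-i=1, Z[3]=0)=0; Z[19]=0
i=20: outside box; Z[20]=0
i=21: outside box; Z[21]=0
i=22: outside box; Z[22]=0
i=23: outside box; Z[23]=0
i=24: outside box; Z[24]=0
i=25: outside box; Z[25]=4 scan→box=[25,29)
i=26: min(r-i=3, Z[1]=0)=0; Z[26]=0
i=27: min(r-i=2, Z[2]=0)=0; Z[27]=0
i=28: min(r-i=1, Z[3]=0)=0; Z[28]=0
i=29: outside box; Z[29]=0
i=30: outside box; Z[30]=0
i=31: outside box; Z[31]=1 scan→box=[31,32)
i=32: outside box; Z[32]=0
i=33: outside box; Z[33]=0
i=34: outside box; Z[34]=1 scan→box=[34,35)
i=35: outside box; Z[35]=0
i=36: outside box; Z[36]=0

[37, 0, 0, 0, 1, 0, 0, 0, 0, 0, 0, 0, 0, 0, 0, 0, 4, 0, 0, 0, 0, 0, 0, 0, 0, 4, 0, 0, 0, 0, 0, 1, 0, 0, 1, 0, 0]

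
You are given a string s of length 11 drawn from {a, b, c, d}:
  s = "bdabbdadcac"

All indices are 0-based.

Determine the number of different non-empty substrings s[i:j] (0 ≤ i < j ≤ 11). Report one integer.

56

sorted suffixes:
  #0 SA[0]=2  'abbdadcac'
  #1 SA[1]=9  'ac'
  #2 SA[2]=6  'adcac'
  #3 SA[3]=3  'bbdadcac'
  #4 SA[4]=0  'bdabbdadcac'
  #5 SA[5]=4  'bdadcac'
  #6 SA[6]=10  'c'
  #7 SA[7]=8  'cac'
  #8 SA[8]=1  'dabbdadcac'
  #9 SA[9]=5  'dadcac'
  #10 SA[10]=7  'dcac'

SA = [2, 9, 6, 3, 0, 4, 10, 8, 1, 5, 7]
i: (SA[i-1],SA[i]) lcp shared
  1: (2,9) 1 'a'
  2: (9,6) 1 'a'
  3: (6,3) 0 ''
  4: (3,0) 1 'b'
  5: (0,4) 3 'bda'
  6: (4,10) 0 ''
  7: (10,8) 1 'c'
  8: (8,1) 0 ''
  9: (1,5) 2 'da'
  10: (5,7) 1 'd'

n(n+1)/2 = 11·12/2 = 66
Σ LCP = 0 + 1 + 1 + 0 + 1 + 3 + 0 + 1 + 0 + 2 + 1 = 10
distinct = 66 − 10 = 56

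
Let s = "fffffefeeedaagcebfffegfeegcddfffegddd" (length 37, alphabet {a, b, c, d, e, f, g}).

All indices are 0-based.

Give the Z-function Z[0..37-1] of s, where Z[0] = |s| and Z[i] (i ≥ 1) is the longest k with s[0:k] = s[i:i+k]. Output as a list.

[37, 4, 3, 2, 1, 0, 1, 0, 0, 0, 0, 0, 0, 0, 0, 0, 0, 3, 2, 1, 0, 0, 1, 0, 0, 0, 0, 0, 0, 3, 2, 1, 0, 0, 0, 0, 0]

Z[0]=37
i=1: fresh scan; Z[1]=4 grow→box=[1,5)
i=2: min(r-i=3, Z[1]=4)=3; Z[2]=3
i=3: min(r-i=2, Z[2]=3)=2; Z[3]=2
i=4: min(r-i=1, Z[3]=2)=1; Z[4]=1
i=5: fresh scan; Z[5]=0
i=6: fresh scan; Z[6]=1 grow→box=[6,7)
i=7: fresh scan; Z[7]=0
i=8: fresh scan; Z[8]=0
i=9: fresh scan; Z[9]=0
i=10: fresh scan; Z[10]=0
i=11: fresh scan; Z[11]=0
i=12: fresh scan; Z[12]=0
i=13: fresh scan; Z[13]=0
i=14: fresh scan; Z[14]=0
i=15: fresh scan; Z[15]=0
i=16: fresh scan; Z[16]=0
i=17: fresh scan; Z[17]=3 grow→box=[17,20)
i=18: min(r-i=2, Z[1]=4)=2; Z[18]=2
i=19: min(r-i=1, Z[2]=3)=1; Z[19]=1
i=20: fresh scan; Z[20]=0
i=21: fresh scan; Z[21]=0
i=22: fresh scan; Z[22]=1 grow→box=[22,23)
i=23: fresh scan; Z[23]=0
i=24: fresh scan; Z[24]=0
i=25: fresh scan; Z[25]=0
i=26: fresh scan; Z[26]=0
i=27: fresh scan; Z[27]=0
i=28: fresh scan; Z[28]=0
i=29: fresh scan; Z[29]=3 grow→box=[29,32)
i=30: min(r-i=2, Z[1]=4)=2; Z[30]=2
i=31: min(r-i=1, Z[2]=3)=1; Z[31]=1
i=32: fresh scan; Z[32]=0
i=33: fresh scan; Z[33]=0
i=34: fresh scan; Z[34]=0
i=35: fresh scan; Z[35]=0
i=36: fresh scan; Z[36]=0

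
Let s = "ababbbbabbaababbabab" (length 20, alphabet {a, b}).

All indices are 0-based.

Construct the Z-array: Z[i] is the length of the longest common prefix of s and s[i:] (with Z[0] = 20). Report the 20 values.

[20, 0, 2, 0, 0, 0, 0, 2, 0, 0, 1, 5, 0, 2, 0, 0, 4, 0, 2, 0]

Z[0]=20
i=1: i≥r, start 0; Z[1]=0
i=2: i≥r, start 0; Z[2]=2 grow→box=[2,4)
i=3: min(r-i=1, Z[1]=0)=0; Z[3]=0
i=4: i≥r, start 0; Z[4]=0
i=5: i≥r, start 0; Z[5]=0
i=6: i≥r, start 0; Z[6]=0
i=7: i≥r, start 0; Z[7]=2 grow→box=[7,9)
i=8: min(r-i=1, Z[1]=0)=0; Z[8]=0
i=9: i≥r, start 0; Z[9]=0
i=10: i≥r, start 0; Z[10]=1 grow→box=[10,11)
i=11: i≥r, start 0; Z[11]=5 grow→box=[11,16)
i=12: min(r-i=4, Z[1]=0)=0; Z[12]=0
i=13: min(r-i=3, Z[2]=2)=2; Z[13]=2
i=14: min(r-i=2, Z[3]=0)=0; Z[14]=0
i=15: min(r-i=1, Z[4]=0)=0; Z[15]=0
i=16: i≥r, start 0; Z[16]=4 grow→box=[16,20)
i=17: min(r-i=3, Z[1]=0)=0; Z[17]=0
i=18: min(r-i=2, Z[2]=2)=2; Z[18]=2
i=19: min(r-i=1, Z[3]=0)=0; Z[19]=0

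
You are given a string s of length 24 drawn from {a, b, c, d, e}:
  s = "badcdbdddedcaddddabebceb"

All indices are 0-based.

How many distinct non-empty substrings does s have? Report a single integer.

rank→(start, suffix):
  0 → (17, 'abebceb')
  1 → (1, 'adcdbdddedcaddddabebceb')
  2 → (12, 'addddabebceb')
  3 → (23, 'b')
  4 → (0, 'badcdbdddedcaddddabebceb')
  5 → (20, 'bceb')
  6 → (5, 'bdddedcaddddabebceb')
  7 → (18, 'bebceb')
  8 → (11, 'caddddabebceb')
  9 → (3, 'cdbdddedcaddddabebceb')
  10 → (21, 'ceb')
  11 → (16, 'dabebceb')
  12 → (4, 'dbdddedcaddddabebceb')
  13 → (10, 'dcaddddabebceb')
  14 → (2, 'dcdbdddedcaddddabebceb')
  15 → (15, 'ddabebceb')
  16 → (14, 'dddabebceb')
  17 → (13, 'ddddabebceb')
  18 → (6, 'dddedcaddddabebceb')
  19 → (7, 'ddedcaddddabebceb')
  20 → (8, 'dedcaddddabebceb')
  21 → (22, 'eb')
  22 → (19, 'ebceb')
  23 → (9, 'edcaddddabebceb')

SA = [17, 1, 12, 23, 0, 20, 5, 18, 11, 3, 21, 16, 4, 10, 2, 15, 14, 13, 6, 7, 8, 22, 19, 9]
i: (SA[i-1],SA[i]) lcp shared
  1: (17,1) 1 'a'
  2: (1,12) 2 'ad'
  3: (12,23) 0 ''
  4: (23,0) 1 'b'
  5: (0,20) 1 'b'
  6: (20,5) 1 'b'
  7: (5,18) 1 'b'
  8: (18,11) 0 ''
  9: (11,3) 1 'c'
  10: (3,21) 1 'c'
  11: (21,16) 0 ''
  12: (16,4) 1 'd'
  13: (4,10) 1 'd'
  14: (10,2) 2 'dc'
  15: (2,15) 1 'd'
  16: (15,14) 2 'dd'
  17: (14,13) 3 'ddd'
  18: (13,6) 3 'ddd'
  19: (6,7) 2 'dd'
  20: (7,8) 1 'd'
  21: (8,22) 0 ''
  22: (22,19) 2 'eb'
  23: (19,9) 1 'e'

n(n+1)/2 = 24·25/2 = 300
Σ LCP = 0 + 1 + 2 + 0 + 1 + 1 + 1 + 1 + 0 + 1 + 1 + 0 + 1 + 1 + 2 + 1 + 2 + 3 + 3 + 2 + 1 + 0 + 2 + 1 = 28
distinct = 300 − 28 = 272

272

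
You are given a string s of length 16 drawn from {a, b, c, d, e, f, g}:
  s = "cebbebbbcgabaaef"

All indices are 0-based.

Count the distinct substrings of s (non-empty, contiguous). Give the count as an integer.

122

rank→(start, suffix):
  0 → (12, 'aaef')
  1 → (10, 'abaaef')
  2 → (13, 'aef')
  3 → (11, 'baaef')
  4 → (5, 'bbbcgabaaef')
  5 → (6, 'bbcgabaaef')
  6 → (2, 'bbebbbcgabaaef')
  7 → (7, 'bcgabaaef')
  8 → (3, 'bebbbcgabaaef')
  9 → (0, 'cebbebbbcgabaaef')
  10 → (8, 'cgabaaef')
  11 → (4, 'ebbbcgabaaef')
  12 → (1, 'ebbebbbcgabaaef')
  13 → (14, 'ef')
  14 → (15, 'f')
  15 → (9, 'gabaaef')

SA = [12, 10, 13, 11, 5, 6, 2, 7, 3, 0, 8, 4, 1, 14, 15, 9]
[i] adj suffixes → lcp
  [1] 12/10 → 1 ('a')
  [2] 10/13 → 1 ('a')
  [3] 13/11 → 0 ('')
  [4] 11/5 → 1 ('b')
  [5] 5/6 → 2 ('bb')
  [6] 6/2 → 2 ('bb')
  [7] 2/7 → 1 ('b')
  [8] 7/3 → 1 ('b')
  [9] 3/0 → 0 ('')
  [10] 0/8 → 1 ('c')
  [11] 8/4 → 0 ('')
  [12] 4/1 → 3 ('ebb')
  [13] 1/14 → 1 ('e')
  [14] 14/15 → 0 ('')
  [15] 15/9 → 0 ('')

n(n+1)/2 = 16·17/2 = 136
Σ LCP = 0 + 1 + 1 + 0 + 1 + 2 + 2 + 1 + 1 + 0 + 1 + 0 + 3 + 1 + 0 + 0 = 14
distinct = 136 − 14 = 122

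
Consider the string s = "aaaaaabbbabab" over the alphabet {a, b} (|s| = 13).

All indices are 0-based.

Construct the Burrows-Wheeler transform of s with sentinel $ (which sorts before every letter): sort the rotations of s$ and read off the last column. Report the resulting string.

rank  rotation        last
    0  $aaaaaabbbabab  b
    1  aaaaaabbbabab$  $
    2  aaaaabbbabab$a  a
    3  aaaabbbabab$aa  a
    4  aaabbbabab$aaa  a
    5  aabbbabab$aaaa  a
    6  ab$aaaaaabbbab  b
    7  abab$aaaaaabbb  b
    8  abbbabab$aaaaa  a
    9  b$aaaaaabbbaba  a
   10  bab$aaaaaabbba  a
   11  babab$aaaaaabb  b
   12  bbabab$aaaaaab  b
   13  bbbabab$aaaaaa  a

b$aaaabbaaabba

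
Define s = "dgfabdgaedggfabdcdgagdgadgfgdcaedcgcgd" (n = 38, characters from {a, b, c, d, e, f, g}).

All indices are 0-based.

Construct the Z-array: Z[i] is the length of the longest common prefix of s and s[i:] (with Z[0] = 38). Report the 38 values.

[38, 0, 0, 0, 0, 2, 0, 0, 0, 2, 0, 0, 0, 0, 0, 1, 0, 2, 0, 0, 0, 2, 0, 0, 3, 0, 0, 0, 1, 0, 0, 0, 1, 0, 0, 0, 0, 1]

Z[0]=38
i=1: outside box; Z[1]=0
i=2: outside box; Z[2]=0
i=3: outside box; Z[3]=0
i=4: outside box; Z[4]=0
i=5: outside box; Z[5]=2 grow→box=[5,7)
i=6: min(r-i=1, Z[1]=0)=0; Z[6]=0
i=7: outside box; Z[7]=0
i=8: outside box; Z[8]=0
i=9: outside box; Z[9]=2 grow→box=[9,11)
i=10: min(r-i=1, Z[1]=0)=0; Z[10]=0
i=11: outside box; Z[11]=0
i=12: outside box; Z[12]=0
i=13: outside box; Z[13]=0
i=14: outside box; Z[14]=0
i=15: outside box; Z[15]=1 grow→box=[15,16)
i=16: outside box; Z[16]=0
i=17: outside box; Z[17]=2 grow→box=[17,19)
i=18: min(r-i=1, Z[1]=0)=0; Z[18]=0
i=19: outside box; Z[19]=0
i=20: outside box; Z[20]=0
i=21: outside box; Z[21]=2 grow→box=[21,23)
i=22: min(r-i=1, Z[1]=0)=0; Z[22]=0
i=23: outside box; Z[23]=0
i=24: outside box; Z[24]=3 grow→box=[24,27)
i=25: min(r-i=2, Z[1]=0)=0; Z[25]=0
i=26: min(r-i=1, Z[2]=0)=0; Z[26]=0
i=27: outside box; Z[27]=0
i=28: outside box; Z[28]=1 grow→box=[28,29)
i=29: outside box; Z[29]=0
i=30: outside box; Z[30]=0
i=31: outside box; Z[31]=0
i=32: outside box; Z[32]=1 grow→box=[32,33)
i=33: outside box; Z[33]=0
i=34: outside box; Z[34]=0
i=35: outside box; Z[35]=0
i=36: outside box; Z[36]=0
i=37: outside box; Z[37]=1 grow→box=[37,38)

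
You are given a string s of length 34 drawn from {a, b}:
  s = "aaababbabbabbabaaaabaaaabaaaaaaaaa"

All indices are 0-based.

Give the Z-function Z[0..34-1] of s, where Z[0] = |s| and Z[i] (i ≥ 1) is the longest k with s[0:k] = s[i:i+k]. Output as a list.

[34, 2, 1, 0, 1, 0, 0, 1, 0, 0, 1, 0, 0, 1, 0, 3, 5, 2, 1, 0, 3, 5, 2, 1, 0, 3, 3, 3, 3, 3, 3, 3, 2, 1]

Z[0]=34
i=1: fresh scan; Z[1]=2 scan→box=[1,3)
i=2: min(r-i=1, Z[1]=2)=1; Z[2]=1
i=3: fresh scan; Z[3]=0
i=4: fresh scan; Z[4]=1 scan→box=[4,5)
i=5: fresh scan; Z[5]=0
i=6: fresh scan; Z[6]=0
i=7: fresh scan; Z[7]=1 scan→box=[7,8)
i=8: fresh scan; Z[8]=0
i=9: fresh scan; Z[9]=0
i=10: fresh scan; Z[10]=1 scan→box=[10,11)
i=11: fresh scan; Z[11]=0
i=12: fresh scan; Z[12]=0
i=13: fresh scan; Z[13]=1 scan→box=[13,14)
i=14: fresh scan; Z[14]=0
i=15: fresh scan; Z[15]=3 scan→box=[15,18)
i=16: min(r-i=2, Z[1]=2)=2; Z[16]=5 scan→box=[16,21)
i=17: min(r-i=4, Z[1]=2)=2; Z[17]=2
i=18: min(r-i=3, Z[2]=1)=1; Z[18]=1
i=19: min(r-i=2, Z[3]=0)=0; Z[19]=0
i=20: min(r-i=1, Z[4]=1)=1; Z[20]=3 scan→box=[20,23)
i=21: min(r-i=2, Z[1]=2)=2; Z[21]=5 scan→box=[21,26)
i=22: min(r-i=4, Z[1]=2)=2; Z[22]=2
i=23: min(r-i=3, Z[2]=1)=1; Z[23]=1
i=24: min(r-i=2, Z[3]=0)=0; Z[24]=0
i=25: min(r-i=1, Z[4]=1)=1; Z[25]=3 scan→box=[25,28)
i=26: min(r-i=2, Z[1]=2)=2; Z[26]=3 scan→box=[26,29)
i=27: min(r-i=2, Z[1]=2)=2; Z[27]=3 scan→box=[27,30)
i=28: min(r-i=2, Z[1]=2)=2; Z[28]=3 scan→box=[28,31)
i=29: min(r-i=2, Z[1]=2)=2; Z[29]=3 scan→box=[29,32)
i=30: min(r-i=2, Z[1]=2)=2; Z[30]=3 scan→box=[30,33)
i=31: min(r-i=2, Z[1]=2)=2; Z[31]=3 scan→box=[31,34)
i=32: min(r-i=2, Z[1]=2)=2; Z[32]=2
i=33: min(r-i=1, Z[2]=1)=1; Z[33]=1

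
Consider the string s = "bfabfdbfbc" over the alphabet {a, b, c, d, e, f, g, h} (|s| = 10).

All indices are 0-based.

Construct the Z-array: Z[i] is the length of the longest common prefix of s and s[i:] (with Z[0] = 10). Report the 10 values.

Z[0]=10
i=1: outside box; Z[1]=0
i=2: outside box; Z[2]=0
i=3: outside box; Z[3]=2 grow→box=[3,5)
i=4: min(r-i=1, Z[1]=0)=0; Z[4]=0
i=5: outside box; Z[5]=0
i=6: outside box; Z[6]=2 grow→box=[6,8)
i=7: min(r-i=1, Z[1]=0)=0; Z[7]=0
i=8: outside box; Z[8]=1 grow→box=[8,9)
i=9: outside box; Z[9]=0

[10, 0, 0, 2, 0, 0, 2, 0, 1, 0]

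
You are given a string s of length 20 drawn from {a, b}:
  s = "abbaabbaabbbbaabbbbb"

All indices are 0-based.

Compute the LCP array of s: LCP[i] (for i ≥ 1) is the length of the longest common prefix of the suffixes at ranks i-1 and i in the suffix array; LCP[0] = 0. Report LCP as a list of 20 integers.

rank→(start, suffix):
  0 → (3, 'aabbaabbbbaabbbbb')
  1 → (7, 'aabbbbaabbbbb')
  2 → (13, 'aabbbbb')
  3 → (0, 'abbaabbaabbbbaabbbbb')
  4 → (4, 'abbaabbbbaabbbbb')
  5 → (8, 'abbbbaabbbbb')
  6 → (14, 'abbbbb')
  7 → (19, 'b')
  8 → (2, 'baabbaabbbbaabbbbb')
  9 → (6, 'baabbbbaabbbbb')
  10 → (12, 'baabbbbb')
  11 → (18, 'bb')
  12 → (1, 'bbaabbaabbbbaabbbbb')
  13 → (5, 'bbaabbbbaabbbbb')
  14 → (11, 'bbaabbbbb')
  15 → (17, 'bbb')
  16 → (10, 'bbbaabbbbb')
  17 → (16, 'bbbb')
  18 → (9, 'bbbbaabbbbb')
  19 → (15, 'bbbbb')

SA = [3, 7, 13, 0, 4, 8, 14, 19, 2, 6, 12, 18, 1, 5, 11, 17, 10, 16, 9, 15]
[i] adj suffixes → lcp
  [1] 3/7 → 4 ('aabb')
  [2] 7/13 → 6 ('aabbbb')
  [3] 13/0 → 1 ('a')
  [4] 0/4 → 7 ('abbaabb')
  [5] 4/8 → 3 ('abb')
  [6] 8/14 → 5 ('abbbb')
  [7] 14/19 → 0 ('')
  [8] 19/2 → 1 ('b')
  [9] 2/6 → 5 ('baabb')
  [10] 6/12 → 7 ('baabbbb')
  [11] 12/18 → 1 ('b')
  [12] 18/1 → 2 ('bb')
  [13] 1/5 → 6 ('bbaabb')
  [14] 5/11 → 8 ('bbaabbbb')
  [15] 11/17 → 2 ('bb')
  [16] 17/10 → 3 ('bbb')
  [17] 10/16 → 3 ('bbb')
  [18] 16/9 → 4 ('bbbb')
  [19] 9/15 → 4 ('bbbb')

[0, 4, 6, 1, 7, 3, 5, 0, 1, 5, 7, 1, 2, 6, 8, 2, 3, 3, 4, 4]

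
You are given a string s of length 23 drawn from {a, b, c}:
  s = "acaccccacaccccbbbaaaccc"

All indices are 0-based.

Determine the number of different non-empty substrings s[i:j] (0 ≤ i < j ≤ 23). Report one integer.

221

sorted suffixes:
  #0 SA[0]=17  'aaaccc'
  #1 SA[1]=18  'aaccc'
  #2 SA[2]=0  'acaccccacaccccbbbaaaccc'
  #3 SA[3]=7  'acaccccbbbaaaccc'
  #4 SA[4]=19  'accc'
  #5 SA[5]=2  'accccacaccccbbbaaaccc'
  #6 SA[6]=9  'accccbbbaaaccc'
  #7 SA[7]=16  'baaaccc'
  #8 SA[8]=15  'bbaaaccc'
  #9 SA[9]=14  'bbbaaaccc'
  #10 SA[10]=22  'c'
  #11 SA[11]=6  'cacaccccbbbaaaccc'
  #12 SA[12]=1  'caccccacaccccbbbaaaccc'
  #13 SA[13]=8  'caccccbbbaaaccc'
  #14 SA[14]=13  'cbbbaaaccc'
  #15 SA[15]=21  'cc'
  #16 SA[16]=5  'ccacaccccbbbaaaccc'
  #17 SA[17]=12  'ccbbbaaaccc'
  #18 SA[18]=20  'ccc'
  #19 SA[19]=4  'cccacaccccbbbaaaccc'
  #20 SA[20]=11  'cccbbbaaaccc'
  #21 SA[21]=3  'ccccacaccccbbbaaaccc'
  #22 SA[22]=10  'ccccbbbaaaccc'

SA = [17, 18, 0, 7, 19, 2, 9, 16, 15, 14, 22, 6, 1, 8, 13, 21, 5, 12, 20, 4, 11, 3, 10]
rank  pair      lcp
   1  s[17:],s[18:]  2  'aa'
   2  s[18:],s[0:]  1  'a'
   3  s[0:],s[7:]  7  'acacccc'
   4  s[7:],s[19:]  2  'ac'
   5  s[19:],s[2:]  4  'accc'
   6  s[2:],s[9:]  5  'acccc'
   7  s[9:],s[16:]  0  ''
   8  s[16:],s[15:]  1  'b'
   9  s[15:],s[14:]  2  'bb'
  10  s[14:],s[22:]  0  ''
  11  s[22:],s[6:]  1  'c'
  12  s[6:],s[1:]  3  'cac'
  13  s[1:],s[8:]  6  'cacccc'
  14  s[8:],s[13:]  1  'c'
  15  s[13:],s[21:]  1  'c'
  16  s[21:],s[5:]  2  'cc'
  17  s[5:],s[12:]  2  'cc'
  18  s[12:],s[20:]  2  'cc'
  19  s[20:],s[4:]  3  'ccc'
  20  s[4:],s[11:]  3  'ccc'
  21  s[11:],s[3:]  3  'ccc'
  22  s[3:],s[10:]  4  'cccc'

n(n+1)/2 = 23·24/2 = 276
Σ LCP = 0 + 2 + 1 + 7 + 2 + 4 + 5 + 0 + 1 + 2 + 0 + 1 + 3 + 6 + 1 + 1 + 2 + 2 + 2 + 3 + 3 + 3 + 4 = 55
distinct = 276 − 55 = 221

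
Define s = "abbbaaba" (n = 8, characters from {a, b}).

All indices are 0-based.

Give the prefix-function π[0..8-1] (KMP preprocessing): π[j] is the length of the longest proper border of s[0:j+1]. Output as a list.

π[0] = 0
j=1 s[j]='b': π[1]=0 (border '')
j=2 s[j]='b': π[2]=0 (border '')
j=3 s[j]='b': π[3]=0 (border '')
j=4 s[j]='a': π[4]=1 (border 'a')
j=5 s[j]='a': k: 1→0; π[5]=1 (border 'a')
j=6 s[j]='b': π[6]=2 (border 'ab')
j=7 s[j]='a': k: 2→0; π[7]=1 (border 'a')

[0, 0, 0, 0, 1, 1, 2, 1]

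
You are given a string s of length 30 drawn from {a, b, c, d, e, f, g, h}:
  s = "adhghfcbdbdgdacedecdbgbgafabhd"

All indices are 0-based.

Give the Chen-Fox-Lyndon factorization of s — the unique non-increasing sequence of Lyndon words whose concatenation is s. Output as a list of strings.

["adhghfcbdbdgd", "acedecdbgbgaf", "abhd"]

emit factor 1: 'adhghfcbdbdgd' (i=0, period=13)
emit factor 2: 'acedecdbgbgaf' (i=13, period=13)
emit factor 3: 'abhd' (i=26, period=4)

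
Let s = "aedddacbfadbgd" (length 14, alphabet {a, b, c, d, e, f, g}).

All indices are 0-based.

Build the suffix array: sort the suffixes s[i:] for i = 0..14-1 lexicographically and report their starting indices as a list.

rank→(start, suffix):
  0 → (5, 'acbfadbgd')
  1 → (9, 'adbgd')
  2 → (0, 'aedddacbfadbgd')
  3 → (7, 'bfadbgd')
  4 → (11, 'bgd')
  5 → (6, 'cbfadbgd')
  6 → (13, 'd')
  7 → (4, 'dacbfadbgd')
  8 → (10, 'dbgd')
  9 → (3, 'ddacbfadbgd')
  10 → (2, 'dddacbfadbgd')
  11 → (1, 'edddacbfadbgd')
  12 → (8, 'fadbgd')
  13 → (12, 'gd')

[5, 9, 0, 7, 11, 6, 13, 4, 10, 3, 2, 1, 8, 12]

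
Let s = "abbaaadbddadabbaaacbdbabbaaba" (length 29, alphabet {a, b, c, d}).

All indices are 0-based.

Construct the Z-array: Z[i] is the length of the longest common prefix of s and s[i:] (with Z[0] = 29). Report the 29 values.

[29, 0, 0, 1, 1, 1, 0, 0, 0, 0, 1, 0, 6, 0, 0, 1, 1, 1, 0, 0, 0, 0, 5, 0, 0, 1, 2, 0, 1]

Z[0]=29
i=1: fresh scan; Z[1]=0
i=2: fresh scan; Z[2]=0
i=3: fresh scan; Z[3]=1 scan→box=[3,4)
i=4: fresh scan; Z[4]=1 scan→box=[4,5)
i=5: fresh scan; Z[5]=1 scan→box=[5,6)
i=6: fresh scan; Z[6]=0
i=7: fresh scan; Z[7]=0
i=8: fresh scan; Z[8]=0
i=9: fresh scan; Z[9]=0
i=10: fresh scan; Z[10]=1 scan→box=[10,11)
i=11: fresh scan; Z[11]=0
i=12: fresh scan; Z[12]=6 scan→box=[12,18)
i=13: min(r-i=5, Z[1]=0)=0; Z[13]=0
i=14: min(r-i=4, Z[2]=0)=0; Z[14]=0
i=15: min(r-i=3, Z[3]=1)=1; Z[15]=1
i=16: min(r-i=2, Z[4]=1)=1; Z[16]=1
i=17: min(r-i=1, Z[5]=1)=1; Z[17]=1
i=18: fresh scan; Z[18]=0
i=19: fresh scan; Z[19]=0
i=20: fresh scan; Z[20]=0
i=21: fresh scan; Z[21]=0
i=22: fresh scan; Z[22]=5 scan→box=[22,27)
i=23: min(r-i=4, Z[1]=0)=0; Z[23]=0
i=24: min(r-i=3, Z[2]=0)=0; Z[24]=0
i=25: min(r-i=2, Z[3]=1)=1; Z[25]=1
i=26: min(r-i=1, Z[4]=1)=1; Z[26]=2 scan→box=[26,28)
i=27: min(r-i=1, Z[1]=0)=0; Z[27]=0
i=28: fresh scan; Z[28]=1 scan→box=[28,29)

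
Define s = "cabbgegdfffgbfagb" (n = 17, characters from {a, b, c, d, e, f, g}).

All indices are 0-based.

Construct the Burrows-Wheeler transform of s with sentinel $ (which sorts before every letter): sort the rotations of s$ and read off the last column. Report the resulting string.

rank  rotation            last
    0  $cabbgegdfffgbfagb  b
    1  abbgegdfffgbfagb$c  c
    2  agb$cabbgegdfffgbf  f
    3  b$cabbgegdfffgbfag  g
    4  bbgegdfffgbfagb$ca  a
    5  bfagb$cabbgegdfffg  g
    6  bgegdfffgbfagb$cab  b
    7  cabbgegdfffgbfagb$  $
    8  dfffgbfagb$cabbgeg  g
    9  egdfffgbfagb$cabbg  g
   10  fagb$cabbgegdfffgb  b
   11  fffgbfagb$cabbgegd  d
   12  ffgbfagb$cabbgegdf  f
   13  fgbfagb$cabbgegdff  f
   14  gb$cabbgegdfffgbfa  a
   15  gbfagb$cabbgegdfff  f
   16  gdfffgbfagb$cabbge  e
   17  gegdfffgbfagb$cabb  b

bcfgagb$ggbdffafeb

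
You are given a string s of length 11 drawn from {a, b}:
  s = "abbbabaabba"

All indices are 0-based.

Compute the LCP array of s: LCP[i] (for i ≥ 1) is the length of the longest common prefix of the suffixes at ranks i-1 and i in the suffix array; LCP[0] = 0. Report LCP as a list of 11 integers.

[0, 1, 1, 2, 3, 0, 2, 2, 1, 3, 2]

rank | idx | suffix
   0 |  10 | a
   1 |   6 | aabba
   2 |   4 | abaabba
   3 |   7 | abba
   4 |   0 | abbbabaabba
   5 |   9 | ba
   6 |   5 | baabba
   7 |   3 | babaabba
   8 |   8 | bba
   9 |   2 | bbabaabba
  10 |   1 | bbbabaabba

SA = [10, 6, 4, 7, 0, 9, 5, 3, 8, 2, 1]
rank  pair      lcp
   1  s[10:],s[6:]  1  'a'
   2  s[6:],s[4:]  1  'a'
   3  s[4:],s[7:]  2  'ab'
   4  s[7:],s[0:]  3  'abb'
   5  s[0:],s[9:]  0  ''
   6  s[9:],s[5:]  2  'ba'
   7  s[5:],s[3:]  2  'ba'
   8  s[3:],s[8:]  1  'b'
   9  s[8:],s[2:]  3  'bba'
  10  s[2:],s[1:]  2  'bb'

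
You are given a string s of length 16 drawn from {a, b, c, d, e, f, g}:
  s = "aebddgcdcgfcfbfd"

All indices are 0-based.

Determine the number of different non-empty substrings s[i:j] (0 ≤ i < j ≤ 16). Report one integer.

127

sorted suffixes:
  #0 SA[0]=0  'aebddgcdcgfcfbfd'
  #1 SA[1]=2  'bddgcdcgfcfbfd'
  #2 SA[2]=13  'bfd'
  #3 SA[3]=6  'cdcgfcfbfd'
  #4 SA[4]=11  'cfbfd'
  #5 SA[5]=8  'cgfcfbfd'
  #6 SA[6]=15  'd'
  #7 SA[7]=7  'dcgfcfbfd'
  #8 SA[8]=3  'ddgcdcgfcfbfd'
  #9 SA[9]=4  'dgcdcgfcfbfd'
  #10 SA[10]=1  'ebddgcdcgfcfbfd'
  #11 SA[11]=12  'fbfd'
  #12 SA[12]=10  'fcfbfd'
  #13 SA[13]=14  'fd'
  #14 SA[14]=5  'gcdcgfcfbfd'
  #15 SA[15]=9  'gfcfbfd'

SA = [0, 2, 13, 6, 11, 8, 15, 7, 3, 4, 1, 12, 10, 14, 5, 9]
rank  pair      lcp
   1  s[0:],s[2:]  0  ''
   2  s[2:],s[13:]  1  'b'
   3  s[13:],s[6:]  0  ''
   4  s[6:],s[11:]  1  'c'
   5  s[11:],s[8:]  1  'c'
   6  s[8:],s[15:]  0  ''
   7  s[15:],s[7:]  1  'd'
   8  s[7:],s[3:]  1  'd'
   9  s[3:],s[4:]  1  'd'
  10  s[4:],s[1:]  0  ''
  11  s[1:],s[12:]  0  ''
  12  s[12:],s[10:]  1  'f'
  13  s[10:],s[14:]  1  'f'
  14  s[14:],s[5:]  0  ''
  15  s[5:],s[9:]  1  'g'

n(n+1)/2 = 16·17/2 = 136
Σ LCP = 0 + 0 + 1 + 0 + 1 + 1 + 0 + 1 + 1 + 1 + 0 + 0 + 1 + 1 + 0 + 1 = 9
distinct = 136 − 9 = 127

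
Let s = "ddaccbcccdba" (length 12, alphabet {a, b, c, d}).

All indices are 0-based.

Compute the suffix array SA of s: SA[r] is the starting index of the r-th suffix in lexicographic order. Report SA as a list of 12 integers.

[11, 2, 10, 5, 4, 3, 6, 7, 8, 1, 9, 0]

rank | idx | suffix
   0 |  11 | a
   1 |   2 | accbcccdba
   2 |  10 | ba
   3 |   5 | bcccdba
   4 |   4 | cbcccdba
   5 |   3 | ccbcccdba
   6 |   6 | cccdba
   7 |   7 | ccdba
   8 |   8 | cdba
   9 |   1 | daccbcccdba
  10 |   9 | dba
  11 |   0 | ddaccbcccdba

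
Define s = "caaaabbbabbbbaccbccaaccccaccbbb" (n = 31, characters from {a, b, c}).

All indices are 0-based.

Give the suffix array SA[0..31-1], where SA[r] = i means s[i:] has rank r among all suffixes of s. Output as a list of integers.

sorted suffixes:
  #0 SA[0]=1  'aaaabbbabbbbaccbccaaccccaccbbb'
  #1 SA[1]=2  'aaabbbabbbbaccbccaaccccaccbbb'
  #2 SA[2]=3  'aabbbabbbbaccbccaaccccaccbbb'
  #3 SA[3]=19  'aaccccaccbbb'
  #4 SA[4]=4  'abbbabbbbaccbccaaccccaccbbb'
  #5 SA[5]=8  'abbbbaccbccaaccccaccbbb'
  #6 SA[6]=25  'accbbb'
  #7 SA[7]=13  'accbccaaccccaccbbb'
  #8 SA[8]=20  'accccaccbbb'
  #9 SA[9]=30  'b'
  #10 SA[10]=7  'babbbbaccbccaaccccaccbbb'
  #11 SA[11]=12  'baccbccaaccccaccbbb'
  #12 SA[12]=29  'bb'
  #13 SA[13]=6  'bbabbbbaccbccaaccccaccbbb'
  #14 SA[14]=11  'bbaccbccaaccccaccbbb'
  #15 SA[15]=28  'bbb'
  #16 SA[16]=5  'bbbabbbbaccbccaaccccaccbbb'
  #17 SA[17]=10  'bbbaccbccaaccccaccbbb'
  #18 SA[18]=9  'bbbbaccbccaaccccaccbbb'
  #19 SA[19]=16  'bccaaccccaccbbb'
  #20 SA[20]=0  'caaaabbbabbbbaccbccaaccccaccbbb'
  #21 SA[21]=18  'caaccccaccbbb'
  #22 SA[22]=24  'caccbbb'
  #23 SA[23]=27  'cbbb'
  #24 SA[24]=15  'cbccaaccccaccbbb'
  #25 SA[25]=17  'ccaaccccaccbbb'
  #26 SA[26]=23  'ccaccbbb'
  #27 SA[27]=26  'ccbbb'
  #28 SA[28]=14  'ccbccaaccccaccbbb'
  #29 SA[29]=22  'cccaccbbb'
  #30 SA[30]=21  'ccccaccbbb'

[1, 2, 3, 19, 4, 8, 25, 13, 20, 30, 7, 12, 29, 6, 11, 28, 5, 10, 9, 16, 0, 18, 24, 27, 15, 17, 23, 26, 14, 22, 21]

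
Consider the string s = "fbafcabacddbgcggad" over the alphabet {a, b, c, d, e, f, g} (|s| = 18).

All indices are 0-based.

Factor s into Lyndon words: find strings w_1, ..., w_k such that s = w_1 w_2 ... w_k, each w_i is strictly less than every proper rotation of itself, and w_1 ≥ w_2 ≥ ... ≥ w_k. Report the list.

["f", "b", "afc", "abacddbgcggad"]

emit factor 1: 'f' (i=0, period=1)
emit factor 2: 'b' (i=1, period=1)
emit factor 3: 'afc' (i=2, period=3)
emit factor 4: 'abacddbgcggad' (i=5, period=13)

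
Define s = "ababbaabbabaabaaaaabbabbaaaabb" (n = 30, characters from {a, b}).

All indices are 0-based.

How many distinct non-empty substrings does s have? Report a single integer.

367

sorted suffixes:
  #0 SA[0]=14  'aaaaabbabbaaaabb'
  #1 SA[1]=24  'aaaabb'
  #2 SA[2]=15  'aaaabbabbaaaabb'
  #3 SA[3]=25  'aaabb'
  #4 SA[4]=16  'aaabbabbaaaabb'
  #5 SA[5]=11  'aabaaaaabbabbaaaabb'
  #6 SA[6]=26  'aabb'
  #7 SA[7]=5  'aabbabaabaaaaabbabbaaaabb'
  #8 SA[8]=17  'aabbabbaaaabb'
  #9 SA[9]=12  'abaaaaabbabbaaaabb'
  #10 SA[10]=9  'abaabaaaaabbabbaaaabb'
  #11 SA[11]=0  'ababbaabbabaabaaaaabbabbaaaabb'
  #12 SA[12]=27  'abb'
  #13 SA[13]=21  'abbaaaabb'
  #14 SA[14]=2  'abbaabbabaabaaaaabbabbaaaabb'
  #15 SA[15]=6  'abbabaabaaaaabbabbaaaabb'
  #16 SA[16]=18  'abbabbaaaabb'
  #17 SA[17]=29  'b'
  #18 SA[18]=13  'baaaaabbabbaaaabb'
  #19 SA[19]=23  'baaaabb'
  #20 SA[20]=10  'baabaaaaabbabbaaaabb'
  #21 SA[21]=4  'baabbabaabaaaaabbabbaaaabb'
  #22 SA[22]=8  'babaabaaaaabbabbaaaabb'
  #23 SA[23]=20  'babbaaaabb'
  #24 SA[24]=1  'babbaabbabaabaaaaabbabbaaaabb'
  #25 SA[25]=28  'bb'
  #26 SA[26]=22  'bbaaaabb'
  #27 SA[27]=3  'bbaabbabaabaaaaabbabbaaaabb'
  #28 SA[28]=7  'bbabaabaaaaabbabbaaaabb'
  #29 SA[29]=19  'bbabbaaaabb'

SA = [14, 24, 15, 25, 16, 11, 26, 5, 17, 12, 9, 0, 27, 21, 2, 6, 18, 29, 13, 23, 10, 4, 8, 20, 1, 28, 22, 3, 7, 19]
[i] adj suffixes → lcp
  [1] 14/24 → 4 ('aaaa')
  [2] 24/15 → 6 ('aaaabb')
  [3] 15/25 → 3 ('aaa')
  [4] 25/16 → 5 ('aaabb')
  [5] 16/11 → 2 ('aa')
  [6] 11/26 → 3 ('aab')
  [7] 26/5 → 4 ('aabb')
  [8] 5/17 → 6 ('aabbab')
  [9] 17/12 → 1 ('a')
  [10] 12/9 → 4 ('abaa')
  [11] 9/0 → 3 ('aba')
  [12] 0/27 → 2 ('ab')
  [13] 27/21 → 3 ('abb')
  [14] 21/2 → 5 ('abbaa')
  [15] 2/6 → 4 ('abba')
  [16] 6/18 → 5 ('abbab')
  [17] 18/29 → 0 ('')
  [18] 29/13 → 1 ('b')
  [19] 13/23 → 5 ('baaaa')
  [20] 23/10 → 3 ('baa')
  [21] 10/4 → 4 ('baab')
  [22] 4/8 → 2 ('ba')
  [23] 8/20 → 3 ('bab')
  [24] 20/1 → 6 ('babbaa')
  [25] 1/28 → 1 ('b')
  [26] 28/22 → 2 ('bb')
  [27] 22/3 → 4 ('bbaa')
  [28] 3/7 → 3 ('bba')
  [29] 7/19 → 4 ('bbab')

n(n+1)/2 = 30·31/2 = 465
Σ LCP = 0 + 4 + 6 + 3 + 5 + 2 + 3 + 4 + 6 + 1 + 4 + 3 + 2 + 3 + 5 + 4 + 5 + 0 + 1 + 5 + 3 + 4 + 2 + 3 + 6 + 1 + 2 + 4 + 3 + 4 = 98
distinct = 465 − 98 = 367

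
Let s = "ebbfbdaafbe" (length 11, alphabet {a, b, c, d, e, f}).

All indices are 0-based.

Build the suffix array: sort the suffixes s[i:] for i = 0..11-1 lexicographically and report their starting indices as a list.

[6, 7, 1, 4, 9, 2, 5, 10, 0, 3, 8]

rank→(start, suffix):
  0 → (6, 'aafbe')
  1 → (7, 'afbe')
  2 → (1, 'bbfbdaafbe')
  3 → (4, 'bdaafbe')
  4 → (9, 'be')
  5 → (2, 'bfbdaafbe')
  6 → (5, 'daafbe')
  7 → (10, 'e')
  8 → (0, 'ebbfbdaafbe')
  9 → (3, 'fbdaafbe')
  10 → (8, 'fbe')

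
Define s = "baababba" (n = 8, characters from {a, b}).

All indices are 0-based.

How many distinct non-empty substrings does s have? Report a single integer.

rank | idx | suffix
   0 |   7 | a
   1 |   1 | aababba
   2 |   2 | ababba
   3 |   4 | abba
   4 |   6 | ba
   5 |   0 | baababba
   6 |   3 | babba
   7 |   5 | bba

SA = [7, 1, 2, 4, 6, 0, 3, 5]
i: (SA[i-1],SA[i]) lcp shared
  1: (7,1) 1 'a'
  2: (1,2) 1 'a'
  3: (2,4) 2 'ab'
  4: (4,6) 0 ''
  5: (6,0) 2 'ba'
  6: (0,3) 2 'ba'
  7: (3,5) 1 'b'

n(n+1)/2 = 8·9/2 = 36
Σ LCP = 0 + 1 + 1 + 2 + 0 + 2 + 2 + 1 = 9
distinct = 36 − 9 = 27

27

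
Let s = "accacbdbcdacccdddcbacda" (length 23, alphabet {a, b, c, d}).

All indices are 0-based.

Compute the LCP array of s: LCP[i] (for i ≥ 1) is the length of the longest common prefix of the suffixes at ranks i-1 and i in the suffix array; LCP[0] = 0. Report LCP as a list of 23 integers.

[0, 1, 2, 3, 2, 0, 1, 1, 0, 1, 2, 1, 2, 2, 1, 3, 2, 0, 2, 1, 1, 1, 2]

rank→(start, suffix):
  0 → (22, 'a')
  1 → (3, 'acbdbcdacccdddcbacda')
  2 → (0, 'accacbdbcdacccdddcbacda')
  3 → (10, 'acccdddcbacda')
  4 → (19, 'acda')
  5 → (18, 'bacda')
  6 → (7, 'bcdacccdddcbacda')
  7 → (5, 'bdbcdacccdddcbacda')
  8 → (2, 'cacbdbcdacccdddcbacda')
  9 → (17, 'cbacda')
  10 → (4, 'cbdbcdacccdddcbacda')
  11 → (1, 'ccacbdbcdacccdddcbacda')
  12 → (11, 'cccdddcbacda')
  13 → (12, 'ccdddcbacda')
  14 → (20, 'cda')
  15 → (8, 'cdacccdddcbacda')
  16 → (13, 'cdddcbacda')
  17 → (21, 'da')
  18 → (9, 'dacccdddcbacda')
  19 → (6, 'dbcdacccdddcbacda')
  20 → (16, 'dcbacda')
  21 → (15, 'ddcbacda')
  22 → (14, 'dddcbacda')

SA = [22, 3, 0, 10, 19, 18, 7, 5, 2, 17, 4, 1, 11, 12, 20, 8, 13, 21, 9, 6, 16, 15, 14]
i: (SA[i-1],SA[i]) lcp shared
  1: (22,3) 1 'a'
  2: (3,0) 2 'ac'
  3: (0,10) 3 'acc'
  4: (10,19) 2 'ac'
  5: (19,18) 0 ''
  6: (18,7) 1 'b'
  7: (7,5) 1 'b'
  8: (5,2) 0 ''
  9: (2,17) 1 'c'
  10: (17,4) 2 'cb'
  11: (4,1) 1 'c'
  12: (1,11) 2 'cc'
  13: (11,12) 2 'cc'
  14: (12,20) 1 'c'
  15: (20,8) 3 'cda'
  16: (8,13) 2 'cd'
  17: (13,21) 0 ''
  18: (21,9) 2 'da'
  19: (9,6) 1 'd'
  20: (6,16) 1 'd'
  21: (16,15) 1 'd'
  22: (15,14) 2 'dd'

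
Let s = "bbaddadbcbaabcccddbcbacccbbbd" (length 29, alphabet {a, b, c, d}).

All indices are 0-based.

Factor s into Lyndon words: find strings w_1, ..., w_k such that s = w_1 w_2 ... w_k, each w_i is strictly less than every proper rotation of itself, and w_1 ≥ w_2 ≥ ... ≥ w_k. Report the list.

["b", "b", "add", "adbcb", "aabcccddbcbacccbbbd"]

emit factor 1: 'b' (i=0, period=1)
emit factor 2: 'b' (i=1, period=1)
emit factor 3: 'add' (i=2, period=3)
emit factor 4: 'adbcb' (i=5, period=5)
emit factor 5: 'aabcccddbcbacccbbbd' (i=10, period=19)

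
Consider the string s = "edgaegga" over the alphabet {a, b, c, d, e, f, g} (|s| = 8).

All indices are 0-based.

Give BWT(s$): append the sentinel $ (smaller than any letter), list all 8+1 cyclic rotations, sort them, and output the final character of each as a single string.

agge$agde

rank  rotation   last
    0  $edgaegga  a
    1  a$edgaegg  g
    2  aegga$edg  g
    3  dgaegga$e  e
    4  edgaegga$  $
    5  egga$edga  a
    6  ga$edgaeg  g
    7  gaegga$ed  d
    8  gga$edgae  e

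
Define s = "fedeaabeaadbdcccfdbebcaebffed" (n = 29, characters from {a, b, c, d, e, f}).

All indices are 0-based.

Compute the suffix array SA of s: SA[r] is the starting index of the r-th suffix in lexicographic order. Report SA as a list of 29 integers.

[4, 8, 5, 9, 22, 20, 11, 6, 18, 24, 21, 13, 14, 15, 28, 10, 17, 12, 2, 3, 7, 19, 23, 27, 1, 16, 26, 0, 25]

rank | idx | suffix
   0 |   4 | aabeaadbdcccfdbebcaebffed
   1 |   8 | aadbdcccfdbebcaebffed
   2 |   5 | abeaadbdcccfdbebcaebffed
   3 |   9 | adbdcccfdbebcaebffed
   4 |  22 | aebffed
   5 |  20 | bcaebffed
   6 |  11 | bdcccfdbebcaebffed
   7 |   6 | beaadbdcccfdbebcaebffed
   8 |  18 | bebcaebffed
   9 |  24 | bffed
  10 |  21 | caebffed
  11 |  13 | cccfdbebcaebffed
  12 |  14 | ccfdbebcaebffed
  13 |  15 | cfdbebcaebffed
  14 |  28 | d
  15 |  10 | dbdcccfdbebcaebffed
  16 |  17 | dbebcaebffed
  17 |  12 | dcccfdbebcaebffed
  18 |   2 | deaabeaadbdcccfdbebcaebffed
  19 |   3 | eaabeaadbdcccfdbebcaebffed
  20 |   7 | eaadbdcccfdbebcaebffed
  21 |  19 | ebcaebffed
  22 |  23 | ebffed
  23 |  27 | ed
  24 |   1 | edeaabeaadbdcccfdbebcaebffed
  25 |  16 | fdbebcaebffed
  26 |  26 | fed
  27 |   0 | fedeaabeaadbdcccfdbebcaebffed
  28 |  25 | ffed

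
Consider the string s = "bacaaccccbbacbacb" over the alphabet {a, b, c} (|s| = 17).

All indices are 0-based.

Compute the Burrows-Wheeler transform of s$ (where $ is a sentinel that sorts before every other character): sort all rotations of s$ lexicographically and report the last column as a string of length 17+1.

rank  rotation            last
    0  $bacaaccccbbacbacb  b
    1  aaccccbbacbacb$bac  c
    2  acaaccccbbacbacb$b  b
    3  acb$bacaaccccbbacb  b
    4  acbacb$bacaaccccbb  b
    5  accccbbacbacb$baca  a
    6  b$bacaaccccbbacbac  c
    7  bacaaccccbbacbacb$  $
    8  bacb$bacaaccccbbac  c
    9  bacbacb$bacaaccccb  b
   10  bbacbacb$bacaacccc  c
   11  caaccccbbacbacb$ba  a
   12  cb$bacaaccccbbacba  a
   13  cbacb$bacaaccccbba  a
   14  cbbacbacb$bacaaccc  c
   15  ccbbacbacb$bacaacc  c
   16  cccbbacbacb$bacaac  c
   17  ccccbbacbacb$bacaa  a

bcbbbac$cbcaaaccca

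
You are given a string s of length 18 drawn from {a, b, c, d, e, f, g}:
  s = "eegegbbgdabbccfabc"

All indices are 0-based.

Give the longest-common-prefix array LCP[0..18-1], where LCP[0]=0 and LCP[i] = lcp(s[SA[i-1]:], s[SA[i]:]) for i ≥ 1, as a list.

[0, 2, 0, 2, 1, 2, 1, 0, 1, 1, 0, 0, 1, 2, 0, 0, 1, 1]

rank | idx | suffix
   0 |   9 | abbccfabc
   1 |  15 | abc
   2 |  10 | bbccfabc
   3 |   5 | bbgdabbccfabc
   4 |  16 | bc
   5 |  11 | bccfabc
   6 |   6 | bgdabbccfabc
   7 |  17 | c
   8 |  12 | ccfabc
   9 |  13 | cfabc
  10 |   8 | dabbccfabc
  11 |   0 | eegegbbgdabbccfabc
  12 |   3 | egbbgdabbccfabc
  13 |   1 | egegbbgdabbccfabc
  14 |  14 | fabc
  15 |   4 | gbbgdabbccfabc
  16 |   7 | gdabbccfabc
  17 |   2 | gegbbgdabbccfabc

SA = [9, 15, 10, 5, 16, 11, 6, 17, 12, 13, 8, 0, 3, 1, 14, 4, 7, 2]
i: (SA[i-1],SA[i]) lcp shared
  1: (9,15) 2 'ab'
  2: (15,10) 0 ''
  3: (10,5) 2 'bb'
  4: (5,16) 1 'b'
  5: (16,11) 2 'bc'
  6: (11,6) 1 'b'
  7: (6,17) 0 ''
  8: (17,12) 1 'c'
  9: (12,13) 1 'c'
  10: (13,8) 0 ''
  11: (8,0) 0 ''
  12: (0,3) 1 'e'
  13: (3,1) 2 'eg'
  14: (1,14) 0 ''
  15: (14,4) 0 ''
  16: (4,7) 1 'g'
  17: (7,2) 1 'g'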